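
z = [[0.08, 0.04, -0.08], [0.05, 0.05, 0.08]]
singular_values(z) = [0.12, 0.11]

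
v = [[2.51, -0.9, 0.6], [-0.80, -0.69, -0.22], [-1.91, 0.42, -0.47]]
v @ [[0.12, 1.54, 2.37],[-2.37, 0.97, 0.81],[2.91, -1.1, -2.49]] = [[4.18, 2.33, 3.73], [0.9, -1.66, -1.91], [-2.59, -2.02, -3.02]]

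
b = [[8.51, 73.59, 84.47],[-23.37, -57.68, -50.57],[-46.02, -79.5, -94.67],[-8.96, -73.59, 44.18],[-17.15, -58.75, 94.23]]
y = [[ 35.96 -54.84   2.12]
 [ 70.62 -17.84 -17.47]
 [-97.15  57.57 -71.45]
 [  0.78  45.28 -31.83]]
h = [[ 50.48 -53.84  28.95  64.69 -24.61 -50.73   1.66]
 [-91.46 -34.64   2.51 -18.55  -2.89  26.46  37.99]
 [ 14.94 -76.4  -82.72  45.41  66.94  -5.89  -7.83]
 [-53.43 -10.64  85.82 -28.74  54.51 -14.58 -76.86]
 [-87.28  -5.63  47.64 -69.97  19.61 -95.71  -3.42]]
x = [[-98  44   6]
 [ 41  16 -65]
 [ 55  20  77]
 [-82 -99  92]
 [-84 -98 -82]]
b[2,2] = -94.67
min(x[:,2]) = -82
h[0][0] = 50.48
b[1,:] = [-23.37, -57.68, -50.57]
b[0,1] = 73.59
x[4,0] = -84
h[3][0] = -53.43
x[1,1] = 16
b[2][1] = -79.5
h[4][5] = -95.71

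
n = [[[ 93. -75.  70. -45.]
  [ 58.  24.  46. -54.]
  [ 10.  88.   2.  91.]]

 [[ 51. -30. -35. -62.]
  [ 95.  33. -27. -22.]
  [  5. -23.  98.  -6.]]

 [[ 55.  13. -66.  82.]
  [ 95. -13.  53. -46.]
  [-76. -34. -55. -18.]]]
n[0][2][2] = 2.0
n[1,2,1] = -23.0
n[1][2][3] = -6.0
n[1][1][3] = -22.0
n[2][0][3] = 82.0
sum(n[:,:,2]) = 86.0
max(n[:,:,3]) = 91.0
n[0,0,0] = 93.0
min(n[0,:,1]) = -75.0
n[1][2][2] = 98.0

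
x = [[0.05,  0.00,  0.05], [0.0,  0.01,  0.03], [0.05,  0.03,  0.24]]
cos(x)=[[1.0, -0.00, -0.01],[-0.00, 1.00, -0.0],[-0.01, -0.00, 0.97]]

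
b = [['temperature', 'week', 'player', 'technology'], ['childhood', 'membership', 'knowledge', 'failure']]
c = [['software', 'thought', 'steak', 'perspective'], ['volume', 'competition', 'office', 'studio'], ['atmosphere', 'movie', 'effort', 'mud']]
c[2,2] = 'effort'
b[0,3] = 'technology'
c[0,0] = 'software'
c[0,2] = 'steak'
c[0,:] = ['software', 'thought', 'steak', 'perspective']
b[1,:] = ['childhood', 'membership', 'knowledge', 'failure']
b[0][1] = 'week'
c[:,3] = ['perspective', 'studio', 'mud']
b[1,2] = 'knowledge'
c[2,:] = ['atmosphere', 'movie', 'effort', 'mud']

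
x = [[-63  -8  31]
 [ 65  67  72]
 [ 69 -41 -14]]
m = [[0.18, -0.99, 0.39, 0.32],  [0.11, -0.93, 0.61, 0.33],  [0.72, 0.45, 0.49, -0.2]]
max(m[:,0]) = 0.717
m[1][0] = 0.106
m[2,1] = 0.454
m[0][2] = 0.387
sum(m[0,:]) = -0.11000000000000004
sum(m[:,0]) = 1.002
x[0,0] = -63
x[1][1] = 67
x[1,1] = 67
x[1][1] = 67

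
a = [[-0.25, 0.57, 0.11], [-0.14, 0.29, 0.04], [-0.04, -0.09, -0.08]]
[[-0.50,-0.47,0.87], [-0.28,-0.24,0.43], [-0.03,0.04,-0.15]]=a @ [[0.75, 1.30, -0.66], [-0.71, -0.05, 1.03], [0.84, -1.04, 1.07]]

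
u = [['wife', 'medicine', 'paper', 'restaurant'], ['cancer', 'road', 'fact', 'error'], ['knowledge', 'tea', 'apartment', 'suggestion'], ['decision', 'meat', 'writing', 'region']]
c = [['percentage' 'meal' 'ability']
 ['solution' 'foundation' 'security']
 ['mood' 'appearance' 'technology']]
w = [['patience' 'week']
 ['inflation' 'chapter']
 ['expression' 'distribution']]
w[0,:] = ['patience', 'week']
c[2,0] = 'mood'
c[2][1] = 'appearance'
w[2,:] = ['expression', 'distribution']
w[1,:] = ['inflation', 'chapter']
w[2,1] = 'distribution'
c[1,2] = 'security'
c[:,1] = ['meal', 'foundation', 'appearance']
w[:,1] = ['week', 'chapter', 'distribution']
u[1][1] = 'road'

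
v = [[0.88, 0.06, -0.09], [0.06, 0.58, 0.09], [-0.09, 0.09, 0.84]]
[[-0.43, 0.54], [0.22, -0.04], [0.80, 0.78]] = v@[[-0.42, 0.74], [0.28, -0.31], [0.88, 1.04]]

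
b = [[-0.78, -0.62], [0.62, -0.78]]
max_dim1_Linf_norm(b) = 0.78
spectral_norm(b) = 1.00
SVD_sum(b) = [[-0.78, 0.00], [0.62, 0.00]] + [[0.0, -0.62], [0.00, -0.78]]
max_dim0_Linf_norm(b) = 0.78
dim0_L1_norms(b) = [1.4, 1.4]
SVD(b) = [[-0.78, 0.62], [0.62, 0.78]] @ diag([0.9963934965664921, 0.996393496566492]) @ [[1.00,0.00], [-0.00,-1.00]]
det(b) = 0.99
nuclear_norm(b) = 1.99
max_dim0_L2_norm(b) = 1.0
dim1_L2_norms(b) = [1.0, 1.0]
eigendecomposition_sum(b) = [[(-0.39+0.31j), -0.31-0.39j], [0.31+0.39j, -0.39+0.31j]] + [[(-0.39-0.31j),(-0.31+0.39j)], [(0.31-0.39j),-0.39-0.31j]]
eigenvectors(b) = [[0.71j,0.00-0.71j], [0.71+0.00j,0.71-0.00j]]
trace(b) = -1.56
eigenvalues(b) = [(-0.78+0.62j), (-0.78-0.62j)]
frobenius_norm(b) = 1.41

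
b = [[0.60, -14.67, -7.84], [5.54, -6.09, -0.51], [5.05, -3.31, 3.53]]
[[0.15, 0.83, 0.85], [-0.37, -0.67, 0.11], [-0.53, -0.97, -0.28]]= b@[[-0.05, -0.15, -0.00], [0.02, -0.02, -0.01], [-0.06, -0.08, -0.09]]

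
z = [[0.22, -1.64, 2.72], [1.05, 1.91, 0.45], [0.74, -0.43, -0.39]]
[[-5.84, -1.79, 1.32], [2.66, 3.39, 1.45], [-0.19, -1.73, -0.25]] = z @ [[0.07, -0.80, 0.29], [1.63, 2.06, 0.43], [-1.17, 0.65, 0.72]]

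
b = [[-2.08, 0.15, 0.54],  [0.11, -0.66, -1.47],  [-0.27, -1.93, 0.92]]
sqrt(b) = [[(-0.01+1.44j), -0.08-0.06j, (0.11-0.19j)], [0.05-0.04j, 0.41+0.93j, (-0.56+0.52j)], [-0.09+0.10j, -0.74+0.69j, (1+0.37j)]]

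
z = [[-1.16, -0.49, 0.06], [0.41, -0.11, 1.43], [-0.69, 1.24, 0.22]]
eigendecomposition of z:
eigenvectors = [[(-0.09-0.58j), (-0.09+0.58j), -0.11+0.00j], [(-0.62+0j), -0.62-0.00j, (0.66+0j)], [0.51-0.08j, 0.51+0.08j, 0.74+0.00j]]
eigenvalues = [(-1.24+0.56j), (-1.24-0.56j), (1.43+0j)]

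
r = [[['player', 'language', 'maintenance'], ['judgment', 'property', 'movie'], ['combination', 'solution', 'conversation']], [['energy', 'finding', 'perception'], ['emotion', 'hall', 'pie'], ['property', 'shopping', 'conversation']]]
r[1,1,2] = 'pie'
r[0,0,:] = ['player', 'language', 'maintenance']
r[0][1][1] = 'property'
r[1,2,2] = 'conversation'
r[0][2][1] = 'solution'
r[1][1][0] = 'emotion'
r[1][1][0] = 'emotion'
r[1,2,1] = 'shopping'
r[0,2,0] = 'combination'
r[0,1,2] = 'movie'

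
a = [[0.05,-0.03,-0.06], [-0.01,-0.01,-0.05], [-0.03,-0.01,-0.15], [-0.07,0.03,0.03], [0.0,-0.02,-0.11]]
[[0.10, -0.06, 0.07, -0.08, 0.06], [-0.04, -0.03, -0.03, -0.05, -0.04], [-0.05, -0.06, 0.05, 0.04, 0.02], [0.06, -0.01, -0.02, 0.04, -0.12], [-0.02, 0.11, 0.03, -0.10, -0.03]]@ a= [[0.01,  -0.01,  -0.02], [0.00,  0.00,  0.01], [-0.01,  0.00,  -0.0], [0.00,  0.0,  0.01], [0.0,  -0.00,  -0.01]]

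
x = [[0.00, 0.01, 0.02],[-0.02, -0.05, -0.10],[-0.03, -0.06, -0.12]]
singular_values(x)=[0.18, 0.01, 0.0]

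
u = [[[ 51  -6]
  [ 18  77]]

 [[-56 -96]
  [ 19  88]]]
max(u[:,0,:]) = 51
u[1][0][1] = -96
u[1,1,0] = 19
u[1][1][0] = 19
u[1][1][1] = 88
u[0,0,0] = 51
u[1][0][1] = -96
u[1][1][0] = 19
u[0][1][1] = 77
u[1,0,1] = -96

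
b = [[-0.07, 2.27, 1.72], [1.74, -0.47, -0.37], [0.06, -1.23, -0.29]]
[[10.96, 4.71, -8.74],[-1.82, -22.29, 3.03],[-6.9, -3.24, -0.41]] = b @ [[0.25, -12.36, 0.64], [5.98, 2.18, 2.26], [-1.51, -0.64, -8.04]]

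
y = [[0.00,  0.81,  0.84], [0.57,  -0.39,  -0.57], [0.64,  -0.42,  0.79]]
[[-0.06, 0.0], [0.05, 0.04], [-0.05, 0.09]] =y @ [[0.01, 0.08], [-0.00, -0.03], [-0.07, 0.03]]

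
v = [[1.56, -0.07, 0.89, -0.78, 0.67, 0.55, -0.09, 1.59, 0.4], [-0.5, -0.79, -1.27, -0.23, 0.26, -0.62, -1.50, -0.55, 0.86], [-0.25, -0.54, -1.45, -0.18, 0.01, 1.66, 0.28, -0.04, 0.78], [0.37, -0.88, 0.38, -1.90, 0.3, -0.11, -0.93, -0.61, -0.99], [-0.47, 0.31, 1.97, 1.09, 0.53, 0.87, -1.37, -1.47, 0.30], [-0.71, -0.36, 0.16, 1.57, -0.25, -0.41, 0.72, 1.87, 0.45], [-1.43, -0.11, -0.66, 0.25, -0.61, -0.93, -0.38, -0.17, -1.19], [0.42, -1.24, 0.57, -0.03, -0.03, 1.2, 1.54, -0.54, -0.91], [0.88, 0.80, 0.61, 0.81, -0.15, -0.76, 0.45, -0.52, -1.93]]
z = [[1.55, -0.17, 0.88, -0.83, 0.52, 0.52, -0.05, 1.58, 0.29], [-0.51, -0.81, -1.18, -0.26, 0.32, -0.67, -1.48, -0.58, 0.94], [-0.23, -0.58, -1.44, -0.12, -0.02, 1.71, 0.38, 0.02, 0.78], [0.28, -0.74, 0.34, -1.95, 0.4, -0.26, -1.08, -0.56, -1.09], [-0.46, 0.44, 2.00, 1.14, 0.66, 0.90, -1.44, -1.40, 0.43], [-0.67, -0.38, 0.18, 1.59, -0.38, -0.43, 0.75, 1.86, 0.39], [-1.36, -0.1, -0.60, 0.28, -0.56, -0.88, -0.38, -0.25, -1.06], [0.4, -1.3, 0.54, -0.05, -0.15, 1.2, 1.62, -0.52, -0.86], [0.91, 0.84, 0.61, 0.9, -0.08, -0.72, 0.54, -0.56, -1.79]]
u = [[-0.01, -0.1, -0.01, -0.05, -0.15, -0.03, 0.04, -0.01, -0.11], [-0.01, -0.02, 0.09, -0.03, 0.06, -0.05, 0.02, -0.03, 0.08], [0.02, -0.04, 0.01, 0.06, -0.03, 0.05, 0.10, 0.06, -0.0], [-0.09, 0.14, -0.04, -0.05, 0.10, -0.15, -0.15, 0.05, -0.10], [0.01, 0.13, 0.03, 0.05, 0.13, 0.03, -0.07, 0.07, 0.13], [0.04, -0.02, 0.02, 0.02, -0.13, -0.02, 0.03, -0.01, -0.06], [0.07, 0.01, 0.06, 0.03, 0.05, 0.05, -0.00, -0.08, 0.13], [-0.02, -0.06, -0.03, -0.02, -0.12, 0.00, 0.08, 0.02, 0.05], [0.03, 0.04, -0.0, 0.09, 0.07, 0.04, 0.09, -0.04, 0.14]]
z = u + v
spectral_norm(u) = 0.43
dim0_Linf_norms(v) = [1.56, 1.24, 1.97, 1.9, 0.67, 1.66, 1.54, 1.87, 1.93]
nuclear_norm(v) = 20.81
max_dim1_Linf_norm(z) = 2.0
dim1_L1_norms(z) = [6.39, 6.75, 5.28, 6.7, 8.87, 6.63, 5.47, 6.64, 6.95]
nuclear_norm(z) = 20.97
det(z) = 61.09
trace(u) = 0.20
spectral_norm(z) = 3.85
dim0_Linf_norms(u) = [0.09, 0.14, 0.09, 0.09, 0.15, 0.15, 0.15, 0.08, 0.14]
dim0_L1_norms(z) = [6.37, 5.36, 7.77, 7.12, 3.09, 7.29, 7.72, 7.33, 7.63]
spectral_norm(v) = 3.81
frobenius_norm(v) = 8.01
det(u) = 0.00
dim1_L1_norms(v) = [6.6, 6.58, 5.19, 6.47, 8.38, 6.5, 5.73, 6.48, 6.91]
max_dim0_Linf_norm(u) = 0.15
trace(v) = -5.31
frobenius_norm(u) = 0.63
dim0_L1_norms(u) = [0.3, 0.56, 0.29, 0.4, 0.84, 0.42, 0.58, 0.37, 0.8]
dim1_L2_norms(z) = [2.65, 2.52, 2.48, 2.73, 3.34, 2.77, 2.17, 2.69, 2.66]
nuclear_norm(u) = 1.39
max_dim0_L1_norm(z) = 7.77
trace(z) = -5.11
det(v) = -3.62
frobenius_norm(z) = 8.05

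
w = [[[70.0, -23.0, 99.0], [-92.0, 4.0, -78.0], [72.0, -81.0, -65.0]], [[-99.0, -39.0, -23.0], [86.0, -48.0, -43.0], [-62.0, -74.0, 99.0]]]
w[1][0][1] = -39.0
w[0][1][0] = -92.0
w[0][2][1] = -81.0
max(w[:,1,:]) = 86.0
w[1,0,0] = -99.0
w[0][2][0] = 72.0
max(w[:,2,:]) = 99.0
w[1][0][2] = -23.0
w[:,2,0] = [72.0, -62.0]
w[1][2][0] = -62.0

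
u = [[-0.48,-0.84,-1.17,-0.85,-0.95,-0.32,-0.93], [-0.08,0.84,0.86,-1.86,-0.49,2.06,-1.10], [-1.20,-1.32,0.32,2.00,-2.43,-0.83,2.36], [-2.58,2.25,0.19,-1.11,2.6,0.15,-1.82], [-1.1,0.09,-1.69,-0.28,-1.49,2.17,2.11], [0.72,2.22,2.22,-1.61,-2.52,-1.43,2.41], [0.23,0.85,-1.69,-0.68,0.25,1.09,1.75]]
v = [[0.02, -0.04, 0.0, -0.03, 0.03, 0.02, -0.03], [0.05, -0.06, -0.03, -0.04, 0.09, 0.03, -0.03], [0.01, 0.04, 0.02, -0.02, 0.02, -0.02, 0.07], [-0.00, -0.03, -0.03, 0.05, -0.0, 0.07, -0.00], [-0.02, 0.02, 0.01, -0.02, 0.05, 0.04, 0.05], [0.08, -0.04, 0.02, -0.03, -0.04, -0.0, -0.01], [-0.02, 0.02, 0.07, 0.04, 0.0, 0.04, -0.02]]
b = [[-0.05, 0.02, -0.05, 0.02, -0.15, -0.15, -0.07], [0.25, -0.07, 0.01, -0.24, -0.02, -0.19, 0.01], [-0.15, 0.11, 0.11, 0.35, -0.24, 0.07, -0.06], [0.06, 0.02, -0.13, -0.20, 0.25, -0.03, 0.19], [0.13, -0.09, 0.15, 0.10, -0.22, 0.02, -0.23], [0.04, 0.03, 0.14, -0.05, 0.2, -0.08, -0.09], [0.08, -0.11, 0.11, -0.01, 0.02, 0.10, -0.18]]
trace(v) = 0.06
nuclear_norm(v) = 0.59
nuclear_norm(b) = 1.91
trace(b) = -0.69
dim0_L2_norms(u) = [3.18, 3.72, 3.59, 3.54, 4.74, 3.61, 4.93]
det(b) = 0.00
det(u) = -194.04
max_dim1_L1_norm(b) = 1.09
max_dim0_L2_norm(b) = 0.48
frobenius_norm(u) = 10.45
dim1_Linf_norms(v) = [0.04, 0.09, 0.07, 0.07, 0.05, 0.08, 0.07]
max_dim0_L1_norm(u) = 12.48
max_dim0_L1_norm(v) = 0.25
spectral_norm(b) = 0.72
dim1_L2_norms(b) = [0.24, 0.4, 0.49, 0.4, 0.4, 0.28, 0.27]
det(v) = -0.00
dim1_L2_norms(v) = [0.07, 0.14, 0.09, 0.1, 0.09, 0.1, 0.1]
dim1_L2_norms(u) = [2.21, 3.26, 4.41, 4.8, 3.94, 5.21, 2.9]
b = u @ v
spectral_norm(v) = 0.16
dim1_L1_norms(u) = [5.54, 7.29, 10.46, 10.7, 8.93, 13.13, 6.54]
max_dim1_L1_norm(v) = 0.33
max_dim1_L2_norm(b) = 0.49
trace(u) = -1.60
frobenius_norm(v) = 0.26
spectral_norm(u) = 6.60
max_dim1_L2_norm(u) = 5.21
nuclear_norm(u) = 23.84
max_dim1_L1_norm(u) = 13.13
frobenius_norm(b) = 0.96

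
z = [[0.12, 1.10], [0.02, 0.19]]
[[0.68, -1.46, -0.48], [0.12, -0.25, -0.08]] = z @ [[-0.05, 0.12, 0.04], [0.62, -1.34, -0.44]]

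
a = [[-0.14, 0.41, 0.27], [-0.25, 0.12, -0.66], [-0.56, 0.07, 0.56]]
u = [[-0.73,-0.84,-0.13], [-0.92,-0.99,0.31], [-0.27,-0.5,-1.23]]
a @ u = [[-0.35,-0.42,-0.19], [0.25,0.42,0.88], [0.19,0.12,-0.59]]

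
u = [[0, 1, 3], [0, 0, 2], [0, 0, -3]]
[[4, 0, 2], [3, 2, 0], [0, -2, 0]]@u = [[0, 4, 6], [0, 3, 13], [0, 0, -4]]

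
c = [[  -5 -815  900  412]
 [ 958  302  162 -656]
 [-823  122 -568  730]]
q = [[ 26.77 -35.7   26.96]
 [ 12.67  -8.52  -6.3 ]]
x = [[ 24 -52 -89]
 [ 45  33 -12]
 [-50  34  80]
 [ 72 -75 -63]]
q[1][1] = -8.52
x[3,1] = -75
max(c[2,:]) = 730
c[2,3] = 730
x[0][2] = -89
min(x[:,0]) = -50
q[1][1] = -8.52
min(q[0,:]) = -35.7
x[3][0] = 72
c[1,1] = 302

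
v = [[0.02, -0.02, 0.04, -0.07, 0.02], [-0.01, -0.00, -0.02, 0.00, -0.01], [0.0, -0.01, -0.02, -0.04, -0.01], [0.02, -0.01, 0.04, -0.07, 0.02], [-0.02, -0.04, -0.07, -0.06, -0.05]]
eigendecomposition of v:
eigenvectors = [[(0.16+0.38j), 0.16-0.38j, (-0.78+0j), 0.11+0.32j, (0.11-0.32j)], [-0.15-0.02j, (-0.15+0.02j), 0.58+0.00j, 0.13+0.15j, (0.13-0.15j)], [-0.21+0.12j, (-0.21-0.12j), (0.11+0j), 0.40-0.14j, (0.4+0.14j)], [0.17+0.40j, 0.17-0.40j, (-0.22+0j), 0.01-0.01j, (0.01+0.01j)], [-0.75+0.00j, -0.75-0.00j, (-0.03+0j), (-0.81+0j), (-0.81-0j)]]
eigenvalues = [(-0.06+0.05j), (-0.06-0.05j), (0.01+0j), (-0.01+0j), (-0.01-0j)]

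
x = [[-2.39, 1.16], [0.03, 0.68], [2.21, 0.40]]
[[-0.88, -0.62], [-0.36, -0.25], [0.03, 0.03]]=x@ [[0.11, 0.08], [-0.53, -0.37]]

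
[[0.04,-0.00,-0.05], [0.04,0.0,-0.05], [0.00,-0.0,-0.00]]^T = [[0.04, 0.04, 0.00], [-0.00, 0.0, -0.00], [-0.05, -0.05, -0.00]]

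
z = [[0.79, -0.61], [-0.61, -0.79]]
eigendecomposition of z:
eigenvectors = [[0.95, 0.32],[-0.32, 0.95]]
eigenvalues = [1.0, -1.0]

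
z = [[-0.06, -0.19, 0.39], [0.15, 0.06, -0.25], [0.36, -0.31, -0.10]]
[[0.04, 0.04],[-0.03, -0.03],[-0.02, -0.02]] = z@[[-0.10, -0.10], [-0.06, -0.06], [0.05, 0.05]]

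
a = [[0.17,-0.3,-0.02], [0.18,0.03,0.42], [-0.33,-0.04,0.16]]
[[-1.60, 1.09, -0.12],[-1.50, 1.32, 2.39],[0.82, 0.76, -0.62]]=a@[[-3.92, -0.13, 3.56], [3.27, -3.94, 2.14], [-2.12, 3.49, 4.02]]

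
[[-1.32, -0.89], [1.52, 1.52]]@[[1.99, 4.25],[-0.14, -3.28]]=[[-2.50, -2.69], [2.81, 1.47]]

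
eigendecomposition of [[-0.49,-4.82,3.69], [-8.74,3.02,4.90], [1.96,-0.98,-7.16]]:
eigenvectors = [[-0.54,0.69,-0.61], [0.84,0.69,-0.66], [-0.12,0.22,0.45]]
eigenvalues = [7.89, -4.13, -8.39]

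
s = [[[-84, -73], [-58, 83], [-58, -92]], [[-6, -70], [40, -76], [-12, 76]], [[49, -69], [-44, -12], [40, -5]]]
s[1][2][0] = -12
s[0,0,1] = -73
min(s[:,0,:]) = -84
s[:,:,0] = [[-84, -58, -58], [-6, 40, -12], [49, -44, 40]]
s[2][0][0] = 49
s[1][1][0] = 40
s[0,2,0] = -58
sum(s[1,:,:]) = -48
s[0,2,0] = -58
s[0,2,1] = -92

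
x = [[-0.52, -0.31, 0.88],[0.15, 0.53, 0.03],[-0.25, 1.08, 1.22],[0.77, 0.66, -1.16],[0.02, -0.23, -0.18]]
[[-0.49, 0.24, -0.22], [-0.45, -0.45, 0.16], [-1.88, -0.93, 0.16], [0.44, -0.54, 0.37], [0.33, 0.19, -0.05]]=x @ [[-0.03, -0.71, -0.26], [-0.79, -0.62, 0.39], [-0.85, -0.36, -0.27]]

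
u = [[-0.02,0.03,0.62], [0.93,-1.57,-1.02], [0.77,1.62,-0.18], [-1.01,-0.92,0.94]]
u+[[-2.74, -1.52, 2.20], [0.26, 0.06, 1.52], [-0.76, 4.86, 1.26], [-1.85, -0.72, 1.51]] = [[-2.76, -1.49, 2.82],[1.19, -1.51, 0.50],[0.01, 6.48, 1.08],[-2.86, -1.64, 2.45]]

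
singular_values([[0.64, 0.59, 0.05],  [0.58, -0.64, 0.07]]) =[0.87, 0.87]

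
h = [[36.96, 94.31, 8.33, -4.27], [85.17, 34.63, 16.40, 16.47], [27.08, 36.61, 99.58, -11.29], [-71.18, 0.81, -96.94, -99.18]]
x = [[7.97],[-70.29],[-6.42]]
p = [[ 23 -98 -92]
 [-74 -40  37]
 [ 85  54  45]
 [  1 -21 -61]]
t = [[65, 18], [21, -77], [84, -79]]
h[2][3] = -11.29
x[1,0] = -70.29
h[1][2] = 16.4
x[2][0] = -6.42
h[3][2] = -96.94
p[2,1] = 54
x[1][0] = -70.29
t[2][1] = -79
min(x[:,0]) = -70.29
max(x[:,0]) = 7.97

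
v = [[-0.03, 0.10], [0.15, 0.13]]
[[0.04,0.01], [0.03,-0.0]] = v@ [[-0.12,  -0.06],[0.34,  0.04]]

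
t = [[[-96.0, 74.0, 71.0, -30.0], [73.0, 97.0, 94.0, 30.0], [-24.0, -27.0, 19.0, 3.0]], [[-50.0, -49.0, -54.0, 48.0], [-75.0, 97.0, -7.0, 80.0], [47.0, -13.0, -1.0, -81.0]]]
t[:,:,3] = [[-30.0, 30.0, 3.0], [48.0, 80.0, -81.0]]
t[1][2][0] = 47.0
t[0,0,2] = 71.0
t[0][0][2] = 71.0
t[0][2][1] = -27.0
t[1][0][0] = -50.0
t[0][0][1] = 74.0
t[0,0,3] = -30.0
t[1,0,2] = -54.0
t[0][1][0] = 73.0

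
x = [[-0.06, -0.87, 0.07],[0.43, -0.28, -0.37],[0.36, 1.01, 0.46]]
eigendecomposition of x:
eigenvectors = [[0.59+0.00j, 0.59-0.00j, 0.45+0.00j], [0.02-0.55j, (0.02+0.55j), -0.18+0.00j], [(-0.57+0.14j), -0.57-0.14j, (0.87+0j)]]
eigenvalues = [(-0.16+0.83j), (-0.16-0.83j), (0.43+0j)]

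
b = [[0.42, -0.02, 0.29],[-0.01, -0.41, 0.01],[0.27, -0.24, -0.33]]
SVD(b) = [[-0.4, 0.92, -0.05], [-0.51, -0.26, -0.82], [-0.76, -0.3, 0.57]] @ diag([0.5591439945553673, 0.5014317938744562, 0.32330194778954296]) @ [[-0.66, 0.71, 0.23],  [0.61, 0.32, 0.72],  [0.44, 0.62, -0.65]]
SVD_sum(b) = [[0.15, -0.16, -0.05],[0.19, -0.20, -0.07],[0.28, -0.3, -0.1]] + [[0.28, 0.15, 0.33], [-0.08, -0.04, -0.10], [-0.09, -0.05, -0.11]] + [[-0.01, -0.01, 0.01], [-0.12, -0.16, 0.17], [0.08, 0.11, -0.12]]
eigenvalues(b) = [(0.51+0j), (-0.42+0.05j), (-0.42-0.05j)]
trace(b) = -0.32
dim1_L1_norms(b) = [0.73, 0.43, 0.84]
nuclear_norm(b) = 1.38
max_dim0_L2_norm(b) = 0.5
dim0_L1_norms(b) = [0.7, 0.67, 0.63]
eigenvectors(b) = [[(-0.95+0j), (0.32+0.03j), 0.32-0.03j],[(0.01+0j), 0.02+0.23j, 0.02-0.23j],[-0.31+0.00j, -0.92+0.00j, -0.92-0.00j]]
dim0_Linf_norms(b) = [0.42, 0.41, 0.33]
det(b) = 0.09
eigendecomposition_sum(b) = [[0.46+0.00j, -0.05+0.00j, 0.16+0.00j], [(-0-0j), 0.00+0.00j, -0.00+0.00j], [0.15+0.00j, (-0.02+0j), (0.05+0j)]] + [[-0.02+0.00j, (0.02+0.29j), 0.07+0.00j], [-0.00-0.02j, -0.21+0.05j, 0.01+0.05j], [0.06-0.01j, -0.11-0.83j, (-0.19+0j)]] + [[-0.02-0.00j, 0.02-0.29j, 0.07-0.00j], [-0.00+0.02j, (-0.21-0.05j), (0.01-0.05j)], [0.06+0.01j, (-0.11+0.83j), -0.19-0.00j]]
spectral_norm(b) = 0.56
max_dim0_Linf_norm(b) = 0.42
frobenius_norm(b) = 0.82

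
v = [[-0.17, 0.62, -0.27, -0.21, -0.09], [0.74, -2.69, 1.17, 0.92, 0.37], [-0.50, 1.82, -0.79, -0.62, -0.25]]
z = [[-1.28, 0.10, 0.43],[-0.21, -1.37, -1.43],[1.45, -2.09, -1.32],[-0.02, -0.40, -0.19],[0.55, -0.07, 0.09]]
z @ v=[[0.08, -0.28, 0.12, 0.09, 0.04], [-0.26, 0.95, -0.42, -0.33, -0.13], [-1.13, 4.12, -1.79, -1.41, -0.57], [-0.20, 0.72, -0.31, -0.25, -0.10], [-0.19, 0.69, -0.30, -0.24, -0.10]]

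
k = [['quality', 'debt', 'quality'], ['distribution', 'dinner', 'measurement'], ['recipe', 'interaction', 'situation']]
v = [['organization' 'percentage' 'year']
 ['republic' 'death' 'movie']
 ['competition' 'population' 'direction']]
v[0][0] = 'organization'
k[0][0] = 'quality'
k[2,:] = ['recipe', 'interaction', 'situation']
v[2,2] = 'direction'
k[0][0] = 'quality'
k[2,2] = 'situation'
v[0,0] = 'organization'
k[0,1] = 'debt'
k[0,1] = 'debt'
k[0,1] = 'debt'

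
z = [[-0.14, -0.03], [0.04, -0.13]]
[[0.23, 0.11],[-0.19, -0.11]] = z @[[-1.81, -0.91],[0.92, 0.6]]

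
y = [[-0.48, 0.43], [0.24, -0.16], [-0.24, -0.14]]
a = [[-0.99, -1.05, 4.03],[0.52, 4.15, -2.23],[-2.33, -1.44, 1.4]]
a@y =[[-0.74, -0.82], [1.28, -0.13], [0.44, -0.97]]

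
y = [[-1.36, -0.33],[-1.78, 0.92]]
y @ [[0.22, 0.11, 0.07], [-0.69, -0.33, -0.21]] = [[-0.07, -0.04, -0.03], [-1.03, -0.50, -0.32]]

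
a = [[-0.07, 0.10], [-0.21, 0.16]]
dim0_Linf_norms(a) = [0.21, 0.16]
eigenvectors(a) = [[-0.45+0.35j, -0.45-0.35j],[-0.82+0.00j, (-0.82-0j)]]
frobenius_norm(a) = 0.29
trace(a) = 0.09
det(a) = 0.01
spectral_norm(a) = 0.29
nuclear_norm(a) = 0.32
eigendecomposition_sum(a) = [[(-0.04+0.07j), 0.05-0.03j], [-0.10+0.05j, 0.08+0.01j]] + [[(-0.04-0.07j), 0.05+0.03j], [-0.10-0.05j, 0.08-0.01j]]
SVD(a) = [[-0.41,-0.91],[-0.91,0.41]] @ diag([0.28887561175550935, 0.03392463607587008]) @ [[0.76,-0.65], [-0.65,-0.76]]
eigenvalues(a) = [(0.04+0.09j), (0.04-0.09j)]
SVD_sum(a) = [[-0.09, 0.08], [-0.2, 0.17]] + [[0.02,0.02], [-0.01,-0.01]]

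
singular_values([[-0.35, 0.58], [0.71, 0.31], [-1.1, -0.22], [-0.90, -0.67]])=[1.73, 0.76]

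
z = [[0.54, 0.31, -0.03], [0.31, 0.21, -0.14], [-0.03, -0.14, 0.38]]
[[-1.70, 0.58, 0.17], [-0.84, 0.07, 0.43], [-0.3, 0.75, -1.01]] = z @ [[-2.95,0.68,1.01], [-0.46,0.9,-1.51], [-1.2,2.35,-3.13]]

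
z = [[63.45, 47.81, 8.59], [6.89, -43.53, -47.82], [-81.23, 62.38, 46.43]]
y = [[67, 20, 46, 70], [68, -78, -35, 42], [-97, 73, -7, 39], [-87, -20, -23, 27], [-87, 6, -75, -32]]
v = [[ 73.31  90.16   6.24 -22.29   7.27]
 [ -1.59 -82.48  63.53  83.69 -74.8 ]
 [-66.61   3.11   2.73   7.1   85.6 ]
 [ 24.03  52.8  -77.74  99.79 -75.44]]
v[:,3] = [-22.29, 83.69, 7.1, 99.79]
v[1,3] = 83.69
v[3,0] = 24.03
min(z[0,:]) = 8.59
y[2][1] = 73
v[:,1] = [90.16, -82.48, 3.11, 52.8]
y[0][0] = 67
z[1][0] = 6.89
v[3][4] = -75.44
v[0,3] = -22.29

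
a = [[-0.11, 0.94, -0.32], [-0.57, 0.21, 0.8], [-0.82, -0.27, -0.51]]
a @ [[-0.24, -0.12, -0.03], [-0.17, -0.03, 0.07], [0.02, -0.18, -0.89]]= [[-0.14,0.04,0.35], [0.12,-0.08,-0.68], [0.23,0.20,0.46]]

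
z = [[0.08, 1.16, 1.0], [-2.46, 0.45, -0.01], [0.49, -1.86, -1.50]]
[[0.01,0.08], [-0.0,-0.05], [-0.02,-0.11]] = z @ [[0.0,0.02], [0.0,0.01], [0.01,0.07]]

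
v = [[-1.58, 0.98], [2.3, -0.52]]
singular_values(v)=[2.96, 0.48]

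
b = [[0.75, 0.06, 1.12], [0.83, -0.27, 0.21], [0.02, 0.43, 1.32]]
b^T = [[0.75, 0.83, 0.02], [0.06, -0.27, 0.43], [1.12, 0.21, 1.32]]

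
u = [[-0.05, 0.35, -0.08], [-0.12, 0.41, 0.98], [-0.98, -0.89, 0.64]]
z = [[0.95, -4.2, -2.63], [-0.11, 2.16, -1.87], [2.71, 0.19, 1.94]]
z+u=[[0.90,  -3.85,  -2.71], [-0.23,  2.57,  -0.89], [1.73,  -0.70,  2.58]]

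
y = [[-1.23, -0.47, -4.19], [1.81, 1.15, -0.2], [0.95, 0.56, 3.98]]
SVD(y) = [[-0.73, -0.03, 0.69], [0.08, -1.0, 0.04], [0.68, 0.08, 0.73]] @ diag([6.042212191486836, 2.1102128720260906, 0.15386184641820613]) @ [[0.28, 0.13, 0.95],  [-0.8, -0.51, 0.31],  [-0.53, 0.85, 0.04]]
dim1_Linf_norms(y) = [4.19, 1.81, 3.98]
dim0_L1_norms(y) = [3.99, 2.18, 8.37]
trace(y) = 3.90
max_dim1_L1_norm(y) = 5.89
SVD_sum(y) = [[-1.22, -0.59, -4.18],[0.13, 0.06, 0.45],[1.15, 0.55, 3.92]] + [[0.05, 0.03, -0.02],[1.68, 1.08, -0.65],[-0.14, -0.09, 0.05]] + [[-0.06, 0.09, 0.0], [-0.0, 0.01, 0.0], [-0.06, 0.09, 0.00]]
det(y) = -1.96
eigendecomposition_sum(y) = [[-0.40+0.00j, 0.02-0.00j, -0.39+0.00j], [0.48-0.00j, -0.02+0.00j, (0.45-0j)], [(0.03-0j), -0.00+0.00j, 0.03-0.00j]] + [[(-0.41+1.55j), (-0.24+1.14j), (-1.9+3.09j)], [0.67+2.73j, (0.58+1.96j), -0.33+6.37j], [0.46-1.50j, (0.28-1.11j), 1.98-2.96j]] + [[(-0.41-1.55j), -0.24-1.14j, (-1.9-3.09j)],[(0.67-2.73j), (0.58-1.96j), -0.33-6.37j],[0.46+1.50j, 0.28+1.11j, (1.98+2.96j)]]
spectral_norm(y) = 6.04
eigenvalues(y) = [(-0.4+0j), (2.15+0.55j), (2.15-0.55j)]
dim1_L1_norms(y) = [5.89, 3.16, 5.49]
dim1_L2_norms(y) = [4.39, 2.15, 4.13]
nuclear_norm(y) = 8.31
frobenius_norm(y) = 6.40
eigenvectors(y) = [[-0.65+0.00j, -0.39-0.21j, (-0.39+0.21j)], [0.76+0.00j, -0.78+0.00j, -0.78-0.00j], [(0.04+0j), (0.37+0.22j), 0.37-0.22j]]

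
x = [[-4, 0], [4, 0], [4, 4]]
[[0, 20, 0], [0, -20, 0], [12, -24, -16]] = x @[[0, -5, 0], [3, -1, -4]]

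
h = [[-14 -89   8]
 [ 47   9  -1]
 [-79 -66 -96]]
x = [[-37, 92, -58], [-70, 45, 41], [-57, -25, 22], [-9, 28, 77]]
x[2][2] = 22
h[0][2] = 8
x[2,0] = -57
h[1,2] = -1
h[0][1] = -89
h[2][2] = -96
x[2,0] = -57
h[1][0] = 47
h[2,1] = -66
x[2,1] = -25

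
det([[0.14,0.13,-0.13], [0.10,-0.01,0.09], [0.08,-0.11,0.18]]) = 0.001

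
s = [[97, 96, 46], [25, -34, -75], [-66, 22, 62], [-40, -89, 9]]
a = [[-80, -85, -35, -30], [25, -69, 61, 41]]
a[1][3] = 41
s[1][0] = 25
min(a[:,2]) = -35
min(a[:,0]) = -80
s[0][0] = 97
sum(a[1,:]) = 58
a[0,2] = -35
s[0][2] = 46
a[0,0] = -80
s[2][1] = 22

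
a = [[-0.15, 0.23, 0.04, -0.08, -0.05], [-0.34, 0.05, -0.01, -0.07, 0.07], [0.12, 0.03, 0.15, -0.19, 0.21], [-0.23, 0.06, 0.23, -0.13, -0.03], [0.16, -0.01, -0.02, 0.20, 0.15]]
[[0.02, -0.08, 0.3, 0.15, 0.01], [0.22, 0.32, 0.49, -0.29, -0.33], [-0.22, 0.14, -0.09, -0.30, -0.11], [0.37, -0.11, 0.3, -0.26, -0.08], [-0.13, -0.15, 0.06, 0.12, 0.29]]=a @ [[-1.03, -0.55, -1.36, 0.69, 0.69], [-0.67, -0.66, 0.85, 1.23, 0.74], [1.04, -1.41, 0.31, -0.46, 0.86], [0.65, -1.22, 0.89, 0.79, 1.35], [-0.54, 0.98, 0.79, -0.95, -0.43]]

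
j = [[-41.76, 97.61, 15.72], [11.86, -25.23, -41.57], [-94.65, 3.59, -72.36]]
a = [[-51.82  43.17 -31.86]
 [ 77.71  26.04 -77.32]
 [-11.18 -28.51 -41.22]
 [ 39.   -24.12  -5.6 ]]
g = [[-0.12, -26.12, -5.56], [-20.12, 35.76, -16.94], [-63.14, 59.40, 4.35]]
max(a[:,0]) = 77.71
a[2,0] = -11.18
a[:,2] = [-31.86, -77.32, -41.22, -5.6]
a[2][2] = -41.22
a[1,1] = 26.04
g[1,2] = -16.94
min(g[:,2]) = -16.94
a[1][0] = 77.71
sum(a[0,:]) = -40.51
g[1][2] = -16.94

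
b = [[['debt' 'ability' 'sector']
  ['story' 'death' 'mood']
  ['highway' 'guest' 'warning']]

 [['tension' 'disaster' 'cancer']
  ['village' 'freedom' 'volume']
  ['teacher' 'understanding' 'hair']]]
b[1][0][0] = 'tension'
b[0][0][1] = 'ability'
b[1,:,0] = ['tension', 'village', 'teacher']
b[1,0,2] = 'cancer'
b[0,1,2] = 'mood'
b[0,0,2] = 'sector'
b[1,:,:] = [['tension', 'disaster', 'cancer'], ['village', 'freedom', 'volume'], ['teacher', 'understanding', 'hair']]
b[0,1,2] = 'mood'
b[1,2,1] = 'understanding'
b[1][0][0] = 'tension'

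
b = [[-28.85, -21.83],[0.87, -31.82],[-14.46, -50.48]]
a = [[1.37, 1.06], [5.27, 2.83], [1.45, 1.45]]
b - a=[[-30.22, -22.89], [-4.40, -34.65], [-15.91, -51.93]]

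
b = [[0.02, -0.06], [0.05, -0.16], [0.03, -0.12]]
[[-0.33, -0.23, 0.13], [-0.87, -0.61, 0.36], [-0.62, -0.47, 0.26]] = b@[[-3.55, 1.39, 1.22], [4.3, 4.23, -1.84]]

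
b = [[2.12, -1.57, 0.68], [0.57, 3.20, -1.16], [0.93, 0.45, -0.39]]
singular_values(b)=[3.87, 2.35, 0.22]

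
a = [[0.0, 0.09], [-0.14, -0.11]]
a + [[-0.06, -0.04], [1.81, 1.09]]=[[-0.06, 0.05], [1.67, 0.98]]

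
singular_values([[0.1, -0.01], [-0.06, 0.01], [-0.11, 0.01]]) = [0.16, 0.0]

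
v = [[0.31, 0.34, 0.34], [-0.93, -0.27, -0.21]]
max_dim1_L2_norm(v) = 0.99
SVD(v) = [[-0.45, 0.89], [0.89, 0.45]] @ diag([1.101023888096069, 0.31136216507760617]) @ [[-0.88,  -0.36,  -0.31], [-0.47,  0.58,  0.67]]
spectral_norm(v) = 1.10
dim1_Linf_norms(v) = [0.34, 0.93]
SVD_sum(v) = [[0.44, 0.18, 0.16],[-0.86, -0.35, -0.30]] + [[-0.13, 0.16, 0.18], [-0.07, 0.08, 0.09]]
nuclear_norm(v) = 1.41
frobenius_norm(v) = 1.14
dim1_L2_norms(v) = [0.57, 0.99]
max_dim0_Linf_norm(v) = 0.93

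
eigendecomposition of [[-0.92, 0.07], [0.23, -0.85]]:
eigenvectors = [[-0.59,-0.39],[0.81,-0.92]]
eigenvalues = [-1.02, -0.75]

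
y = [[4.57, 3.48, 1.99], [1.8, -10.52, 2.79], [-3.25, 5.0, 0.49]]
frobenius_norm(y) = 13.94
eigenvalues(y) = [(-12.03+0j), (3.29+1.87j), (3.29-1.87j)]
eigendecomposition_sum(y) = [[(-0.25+0j), (1.7+0j), -0.34+0.00j], [1.60-0.00j, -10.83-0.00j, (2.16-0j)], [-0.70+0.00j, (4.77+0j), -0.95+0.00j]] + [[(2.41-0.49j), 0.89-1.02j, (1.16-2.15j)],[0.10+0.33j, (0.15+0.11j), 0.32+0.13j],[(-1.27+2.01j), 0.12+1.31j, 0.72+2.25j]] + [[2.41+0.49j, (0.89+1.02j), 1.16+2.15j], [0.10-0.33j, (0.15-0.11j), 0.32-0.13j], [(-1.27-2.01j), 0.12-1.31j, (0.72-2.25j)]]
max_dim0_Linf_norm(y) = 10.52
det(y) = -172.06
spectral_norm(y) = 12.42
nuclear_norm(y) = 20.66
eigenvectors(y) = [[(-0.14+0j), 0.72+0.00j, (0.72-0j)], [(0.91+0j), 0.01+0.10j, (0.01-0.1j)], [(-0.4+0j), (-0.48+0.5j), -0.48-0.50j]]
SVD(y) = [[0.18, 0.95, 0.24], [-0.88, 0.05, 0.47], [0.43, -0.3, 0.85]] @ diag([12.422520144591333, 5.881051186772059, 2.355149718338405]) @ [[-0.17,0.97,-0.15], [0.92,0.21,0.32], [-0.35,0.08,0.93]]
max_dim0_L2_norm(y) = 12.16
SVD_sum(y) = [[-0.4, 2.23, -0.35], [1.90, -10.68, 1.67], [-0.92, 5.21, -0.81]] + [[5.16, 1.20, 1.80], [0.28, 0.07, 0.10], [-1.63, -0.38, -0.57]] + [[-0.20, 0.05, 0.54], [-0.38, 0.09, 1.03], [-0.69, 0.17, 1.87]]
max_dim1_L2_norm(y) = 11.03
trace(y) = -5.46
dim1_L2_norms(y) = [6.08, 11.03, 5.98]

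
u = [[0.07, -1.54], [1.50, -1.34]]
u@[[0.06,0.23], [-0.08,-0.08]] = [[0.13, 0.14], [0.20, 0.45]]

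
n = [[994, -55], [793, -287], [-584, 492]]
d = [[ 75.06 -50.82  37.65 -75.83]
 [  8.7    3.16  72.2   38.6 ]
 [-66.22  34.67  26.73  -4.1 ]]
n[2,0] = -584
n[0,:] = [994, -55]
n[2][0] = -584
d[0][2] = 37.65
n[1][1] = -287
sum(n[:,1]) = 150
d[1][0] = 8.7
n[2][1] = 492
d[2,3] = -4.1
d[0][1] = -50.82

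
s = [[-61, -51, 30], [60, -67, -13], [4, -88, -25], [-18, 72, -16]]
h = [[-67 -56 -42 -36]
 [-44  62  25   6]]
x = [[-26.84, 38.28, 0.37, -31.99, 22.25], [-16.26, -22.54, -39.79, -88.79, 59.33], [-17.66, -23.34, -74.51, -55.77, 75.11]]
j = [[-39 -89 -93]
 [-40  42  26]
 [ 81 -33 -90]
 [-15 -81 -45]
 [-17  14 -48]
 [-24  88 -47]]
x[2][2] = -74.51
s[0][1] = -51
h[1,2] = 25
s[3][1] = 72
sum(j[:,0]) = -54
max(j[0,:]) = -39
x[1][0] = -16.26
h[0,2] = -42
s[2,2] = -25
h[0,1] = -56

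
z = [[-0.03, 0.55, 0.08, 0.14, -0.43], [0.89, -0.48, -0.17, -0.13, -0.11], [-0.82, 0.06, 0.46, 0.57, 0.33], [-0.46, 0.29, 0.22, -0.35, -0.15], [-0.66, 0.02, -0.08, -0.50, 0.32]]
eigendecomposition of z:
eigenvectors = [[-0.17-0.17j, -0.17+0.17j, (-0.39+0j), 0.05+0.00j, 0.40+0.00j], [(-0.29-0.09j), -0.29+0.09j, (0.47+0j), 0.16+0.00j, 0.51+0.00j], [0.87+0.00j, 0.87-0.00j, 0.12+0.00j, (-0.52+0j), (0.37+0j)], [0.16-0.02j, (0.16+0.02j), (-0.65+0j), (0.73+0j), -0.15+0.00j], [(0.05+0.27j), (0.05-0.27j), (-0.45+0j), (0.4+0j), (0.65+0j)]]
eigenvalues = [(0.73+0.24j), (0.73-0.24j), (-0.98+0j), (-0.55+0j), (-0+0j)]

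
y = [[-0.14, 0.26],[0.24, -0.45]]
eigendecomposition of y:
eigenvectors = [[0.88,  -0.50], [0.47,  0.87]]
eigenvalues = [-0.0, -0.59]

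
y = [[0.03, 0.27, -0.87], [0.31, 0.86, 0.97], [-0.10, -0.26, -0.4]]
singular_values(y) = [1.52, 0.73, 0.0]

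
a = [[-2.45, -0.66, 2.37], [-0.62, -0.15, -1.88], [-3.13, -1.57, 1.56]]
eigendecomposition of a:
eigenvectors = [[0.43+0.00j, (-0.14-0.49j), -0.14+0.49j], [(-0.78+0j), 0.67+0.00j, 0.67-0.00j], [(0.46+0j), (0.41-0.35j), (0.41+0.35j)]]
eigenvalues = [(1.31+0j), (-1.17+1.43j), (-1.17-1.43j)]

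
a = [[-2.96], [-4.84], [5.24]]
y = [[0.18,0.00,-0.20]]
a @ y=[[-0.53, 0.00, 0.59], [-0.87, 0.00, 0.97], [0.94, 0.0, -1.05]]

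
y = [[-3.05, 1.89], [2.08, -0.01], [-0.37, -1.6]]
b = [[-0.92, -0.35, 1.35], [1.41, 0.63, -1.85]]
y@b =[[5.47, 2.26, -7.61],  [-1.93, -0.73, 2.83],  [-1.92, -0.88, 2.46]]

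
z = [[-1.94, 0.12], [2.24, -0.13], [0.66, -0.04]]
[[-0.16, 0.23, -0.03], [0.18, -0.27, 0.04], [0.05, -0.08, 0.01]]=z @ [[0.08,-0.11,0.02],  [-0.03,0.17,0.06]]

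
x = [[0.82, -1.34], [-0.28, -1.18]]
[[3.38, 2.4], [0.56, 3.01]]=x@[[2.41, -0.90], [-1.05, -2.34]]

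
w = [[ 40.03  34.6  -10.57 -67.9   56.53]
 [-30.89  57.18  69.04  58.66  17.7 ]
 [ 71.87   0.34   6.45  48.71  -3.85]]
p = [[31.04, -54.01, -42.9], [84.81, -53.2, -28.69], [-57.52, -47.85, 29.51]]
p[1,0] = 84.81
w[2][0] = 71.87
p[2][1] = -47.85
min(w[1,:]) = -30.89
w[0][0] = 40.03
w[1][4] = 17.7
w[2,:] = [71.87, 0.34, 6.45, 48.71, -3.85]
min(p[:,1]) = -54.01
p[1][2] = -28.69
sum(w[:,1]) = 92.12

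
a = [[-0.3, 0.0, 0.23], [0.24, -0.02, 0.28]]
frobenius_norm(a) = 0.53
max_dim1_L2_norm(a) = 0.38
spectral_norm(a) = 0.38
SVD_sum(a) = [[-0.32, 0.01, 0.03], [0.21, -0.01, -0.02]] + [[0.02, -0.01, 0.20], [0.03, -0.01, 0.30]]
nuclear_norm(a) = 0.75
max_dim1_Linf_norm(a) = 0.3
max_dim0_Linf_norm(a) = 0.3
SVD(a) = [[-0.83,0.55], [0.55,0.83]] @ diag([0.3845981572445126, 0.36246966417084503]) @ [[0.99,  -0.03,  -0.10], [0.10,  -0.05,  0.99]]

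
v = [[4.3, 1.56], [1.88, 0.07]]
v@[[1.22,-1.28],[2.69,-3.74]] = [[9.44, -11.34], [2.48, -2.67]]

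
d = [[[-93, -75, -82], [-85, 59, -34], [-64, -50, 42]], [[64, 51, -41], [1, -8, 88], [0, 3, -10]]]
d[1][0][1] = 51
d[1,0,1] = 51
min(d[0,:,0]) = -93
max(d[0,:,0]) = -64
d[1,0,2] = -41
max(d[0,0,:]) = -75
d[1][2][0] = 0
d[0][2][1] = -50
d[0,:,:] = [[-93, -75, -82], [-85, 59, -34], [-64, -50, 42]]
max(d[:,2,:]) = 42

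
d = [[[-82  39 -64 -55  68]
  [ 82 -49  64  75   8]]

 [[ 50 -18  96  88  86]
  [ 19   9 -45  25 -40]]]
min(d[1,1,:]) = -45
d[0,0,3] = -55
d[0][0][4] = 68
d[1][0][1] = -18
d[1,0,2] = 96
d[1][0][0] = 50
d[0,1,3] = 75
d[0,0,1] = 39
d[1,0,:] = [50, -18, 96, 88, 86]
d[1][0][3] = 88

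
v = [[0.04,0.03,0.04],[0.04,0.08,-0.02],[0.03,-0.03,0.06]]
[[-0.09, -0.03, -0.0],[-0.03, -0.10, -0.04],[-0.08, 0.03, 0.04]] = v @ [[-0.87, -1.02, 0.73],[-0.24, -0.59, -0.88],[-1.08, 0.68, -0.15]]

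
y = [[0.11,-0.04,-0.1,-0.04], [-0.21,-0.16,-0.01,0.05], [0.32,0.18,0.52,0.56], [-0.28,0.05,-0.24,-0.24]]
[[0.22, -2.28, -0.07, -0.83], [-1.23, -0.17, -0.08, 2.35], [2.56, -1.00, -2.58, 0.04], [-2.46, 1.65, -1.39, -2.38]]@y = [[0.71, 0.3, 0.16, 0.04], [-0.78, 0.18, -0.48, -0.57], [-0.35, -0.4, -1.60, -1.61], [-0.40, -0.53, 0.08, -0.03]]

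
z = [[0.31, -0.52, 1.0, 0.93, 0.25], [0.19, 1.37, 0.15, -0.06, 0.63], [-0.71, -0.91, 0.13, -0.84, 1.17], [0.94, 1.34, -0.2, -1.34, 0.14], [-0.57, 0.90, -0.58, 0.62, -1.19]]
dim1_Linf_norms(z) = [1.0, 1.37, 1.17, 1.34, 1.19]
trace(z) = -0.72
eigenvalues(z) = [(-1.95+0j), (-0.7+0j), (0.17+0.99j), (0.17-0.99j), (1.59+0j)]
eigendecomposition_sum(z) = [[-0.28+0.00j,-0.28-0.00j,(0.2+0j),(0.81-0j),-0.13-0.00j], [(0.09-0j),0.09+0.00j,-0.06-0.00j,-0.25+0.00j,(0.04+0j)], [0.36-0.00j,0.36+0.00j,(-0.25-0j),(-1.03+0j),0.16+0.00j], [0.46-0.00j,(0.46+0j),(-0.32-0j),(-1.31+0j),0.21+0.00j], [-0.41+0.00j,(-0.41-0j),0.29+0.00j,(1.19-0j),(-0.19-0j)]] + [[-0.07-0.00j, 0.11-0.00j, -0.11+0.00j, -0.15+0.00j, -0.19-0.00j],[(0.06+0j), (-0.1+0j), 0.10-0.00j, 0.14-0.00j, (0.17+0j)],[(0.26+0j), -0.44+0.00j, 0.42-0.00j, 0.58-0.00j, 0.74+0.00j],[(-0.11-0j), (0.18-0j), (-0.17+0j), -0.24+0.00j, (-0.3-0j)],[-0.25-0.00j, 0.43-0.00j, (-0.41+0j), (-0.56+0j), -0.72-0.00j]] + [[(0.34+0.34j), -0.00+0.12j, (0.46-0.1j), (0.14+0.08j), 0.32-0.20j], [(-0.01+0.05j), -0.01+0.01j, 0.03+0.04j, (-0+0.02j), (0.03+0.02j)], [-0.65+0.40j, (-0.19-0.05j), (-0.01+0.76j), (-0.19+0.19j), 0.19+0.58j], [0.28-0.01j, (0.05+0.05j), (0.14-0.24j), (0.09-0.03j), (0.04-0.22j)], [0.03-0.31j, 0.06-0.05j, -0.24-0.19j, (-0.02-0.11j), -0.23-0.08j]] + [[(0.34-0.34j), (-0-0.12j), 0.46+0.10j, (0.14-0.08j), (0.32+0.2j)], [-0.01-0.05j, (-0.01-0.01j), (0.03-0.04j), -0.00-0.02j, (0.03-0.02j)], [(-0.65-0.4j), (-0.19+0.05j), -0.01-0.76j, (-0.19-0.19j), (0.19-0.58j)], [(0.28+0.01j), (0.05-0.05j), (0.14+0.24j), (0.09+0.03j), (0.04+0.22j)], [(0.03+0.31j), 0.06+0.05j, -0.24+0.19j, -0.02+0.11j, (-0.23+0.08j)]] + [[-0.02-0.00j,-0.34-0.00j,-0.01+0.00j,-0.01-0.00j,(-0.08-0j)], [0.07+0.00j,(1.41+0j),0.05-0.00j,0.05+0.00j,(0.35+0j)], [-0.02-0.00j,(-0.45-0j),-0.01+0.00j,-0.02-0.00j,-0.11-0.00j], [0.03+0.00j,0.60+0.00j,(0.02-0j),0.02+0.00j,0.15+0.00j], [0.04+0.00j,0.76+0.00j,0.02-0.00j,0.03+0.00j,(0.19+0j)]]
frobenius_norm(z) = 3.98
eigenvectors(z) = [[0.36+0.00j, (0.17+0j), -0.11-0.46j, (-0.11+0.46j), (-0.19+0j)],[-0.11+0.00j, -0.16+0.00j, (0.04-0.03j), (0.04+0.03j), (0.78+0j)],[-0.47+0.00j, -0.67+0.00j, 0.77+0.00j, 0.77-0.00j, (-0.25+0j)],[(-0.59+0j), (0.27+0j), (-0.25-0.13j), (-0.25+0.13j), 0.33+0.00j],[(0.54+0j), 0.65+0.00j, -0.19+0.25j, -0.19-0.25j, 0.42+0.00j]]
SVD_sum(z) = [[-0.24, -0.80, 0.23, 0.25, 0.20], [0.28, 0.93, -0.27, -0.29, -0.24], [-0.27, -0.89, 0.26, 0.28, 0.23], [0.47, 1.55, -0.45, -0.49, -0.39], [0.23, 0.75, -0.22, -0.24, -0.19]] + [[-0.05, 0.02, -0.03, 0.20, -0.2],[0.07, -0.03, 0.05, -0.30, 0.29],[0.22, -0.09, 0.15, -0.94, 0.92],[0.18, -0.07, 0.12, -0.76, 0.73],[-0.24, 0.10, -0.16, 1.03, -1.00]] + [[0.64,0.25,0.71,0.52,0.30], [0.35,0.14,0.39,0.29,0.16], [-0.33,-0.13,-0.36,-0.27,-0.15], [0.07,0.03,0.07,0.05,0.03], [-0.27,-0.11,-0.31,-0.23,-0.13]] + [[0.01, -0.0, -0.00, -0.0, -0.01], [-0.53, 0.34, 0.03, 0.22, 0.39], [-0.30, 0.19, 0.02, 0.13, 0.22], [0.26, -0.17, -0.01, -0.11, -0.19], [-0.24, 0.15, 0.01, 0.10, 0.17]] + [[-0.04, 0.01, 0.09, -0.05, -0.05], [0.02, -0.01, -0.04, 0.02, 0.02], [-0.03, 0.01, 0.07, -0.04, -0.04], [-0.03, 0.01, 0.07, -0.04, -0.04], [-0.04, 0.01, 0.09, -0.05, -0.05]]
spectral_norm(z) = 2.65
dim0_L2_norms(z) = [1.36, 2.36, 1.19, 1.94, 1.81]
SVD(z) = [[0.35,-0.12,0.75,-0.01,0.54], [-0.41,0.18,0.41,0.75,-0.26], [0.39,0.58,-0.39,0.43,0.43], [-0.68,0.46,0.08,-0.37,0.43], [-0.33,-0.63,-0.32,0.34,0.53]] @ diag([2.6505219621152065, 2.3190785197246457, 1.5320892173177403, 1.0283221544037773, 0.22707779424196434]) @ [[-0.26, -0.86, 0.25, 0.27, 0.22], [0.16, -0.07, 0.11, -0.70, 0.68], [0.55, 0.22, 0.61, 0.45, 0.26], [-0.69, 0.44, 0.04, 0.29, 0.5], [-0.36, 0.10, 0.74, -0.38, -0.41]]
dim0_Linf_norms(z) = [0.94, 1.37, 1.0, 1.34, 1.19]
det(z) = 2.20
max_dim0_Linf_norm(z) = 1.37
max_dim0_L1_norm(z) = 5.04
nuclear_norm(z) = 7.76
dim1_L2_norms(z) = [1.51, 1.53, 1.85, 2.13, 1.81]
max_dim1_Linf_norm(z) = 1.37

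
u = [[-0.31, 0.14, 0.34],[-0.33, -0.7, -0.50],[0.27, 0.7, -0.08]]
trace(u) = -1.09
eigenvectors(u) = [[0.83+0.00j,(0.2-0.37j),0.20+0.37j], [0.04+0.00j,(-0.26+0.58j),-0.26-0.58j], [(-0.56+0j),0.65+0.00j,0.65-0.00j]]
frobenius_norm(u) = 1.28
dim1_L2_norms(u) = [0.48, 0.92, 0.75]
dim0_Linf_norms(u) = [0.33, 0.7, 0.5]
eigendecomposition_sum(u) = [[(-0.5+0j),(-0.32+0j),0.02-0.00j], [-0.03+0.00j,-0.02+0.00j,-0j], [(0.34-0j),(0.22-0j),(-0.02+0j)]] + [[(0.09+0.08j), 0.23-0.06j, 0.16+0.11j],[-0.15-0.10j, -0.34+0.11j, (-0.25-0.15j)],[-0.03+0.18j, 0.24+0.27j, (-0.03+0.29j)]] + [[0.09-0.08j, (0.23+0.06j), (0.16-0.11j)],[-0.15+0.10j, -0.34-0.11j, -0.25+0.15j],[-0.03-0.18j, (0.24-0.27j), -0.03-0.29j]]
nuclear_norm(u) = 1.94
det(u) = -0.16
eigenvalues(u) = [(-0.53+0j), (-0.28+0.48j), (-0.28-0.48j)]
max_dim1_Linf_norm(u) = 0.7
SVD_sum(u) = [[0.05, 0.12, 0.05], [-0.31, -0.78, -0.31], [0.23, 0.59, 0.23]] + [[-0.24, -0.05, 0.36],  [0.08, 0.02, -0.13],  [0.16, 0.03, -0.24]] + [[-0.12, 0.07, -0.07], [-0.11, 0.07, -0.06], [-0.12, 0.07, -0.07]]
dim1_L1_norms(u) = [0.79, 1.53, 1.05]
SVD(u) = [[0.12, 0.79, 0.6], [-0.79, -0.29, 0.54], [0.60, -0.54, 0.6]] @ diag([1.1316534948243495, 0.5476379830331348, 0.26258904621334705]) @ [[0.34, 0.87, 0.34], [-0.54, -0.12, 0.83], [-0.77, 0.47, -0.43]]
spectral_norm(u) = 1.13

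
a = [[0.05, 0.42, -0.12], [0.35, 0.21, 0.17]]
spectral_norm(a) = 0.53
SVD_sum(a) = [[0.2,0.31,0.03], [0.2,0.32,0.03]] + [[-0.15, 0.11, -0.15], [0.15, -0.11, 0.14]]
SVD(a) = [[-0.7, -0.71], [-0.71, 0.7]] @ diag([0.5288734180495885, 0.3302921550393607]) @ [[-0.54, -0.84, -0.07], [0.64, -0.46, 0.62]]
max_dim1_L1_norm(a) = 0.73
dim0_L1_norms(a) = [0.4, 0.63, 0.29]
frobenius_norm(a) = 0.62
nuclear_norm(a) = 0.86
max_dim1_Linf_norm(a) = 0.42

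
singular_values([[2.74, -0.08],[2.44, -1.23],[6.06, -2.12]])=[7.44, 0.89]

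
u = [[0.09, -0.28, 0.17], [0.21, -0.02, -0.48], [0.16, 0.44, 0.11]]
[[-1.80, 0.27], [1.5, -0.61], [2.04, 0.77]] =u @ [[1.0, 1.54], [4.99, 0.70], [-2.89, 1.92]]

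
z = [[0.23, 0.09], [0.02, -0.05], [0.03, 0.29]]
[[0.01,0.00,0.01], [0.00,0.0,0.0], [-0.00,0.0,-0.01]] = z @ [[0.07, -0.0, 0.06],[-0.02, 0.00, -0.05]]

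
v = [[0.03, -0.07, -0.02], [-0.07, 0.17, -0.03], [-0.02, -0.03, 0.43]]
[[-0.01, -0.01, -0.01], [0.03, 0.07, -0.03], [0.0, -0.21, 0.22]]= v @ [[0.10, -0.84, 0.48], [0.21, 0.0, 0.12], [0.02, -0.52, 0.55]]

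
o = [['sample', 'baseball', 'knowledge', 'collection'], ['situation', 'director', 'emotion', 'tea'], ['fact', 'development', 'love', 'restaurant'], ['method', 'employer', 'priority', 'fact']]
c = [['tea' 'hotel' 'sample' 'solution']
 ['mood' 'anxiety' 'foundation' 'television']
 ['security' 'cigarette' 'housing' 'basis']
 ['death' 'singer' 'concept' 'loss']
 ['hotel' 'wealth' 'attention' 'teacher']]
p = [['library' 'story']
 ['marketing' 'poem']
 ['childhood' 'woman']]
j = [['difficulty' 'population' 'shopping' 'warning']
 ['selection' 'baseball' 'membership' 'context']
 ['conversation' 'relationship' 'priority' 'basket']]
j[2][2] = 'priority'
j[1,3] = 'context'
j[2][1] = 'relationship'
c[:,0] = ['tea', 'mood', 'security', 'death', 'hotel']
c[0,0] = 'tea'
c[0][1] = 'hotel'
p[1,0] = 'marketing'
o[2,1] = 'development'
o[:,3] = ['collection', 'tea', 'restaurant', 'fact']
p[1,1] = 'poem'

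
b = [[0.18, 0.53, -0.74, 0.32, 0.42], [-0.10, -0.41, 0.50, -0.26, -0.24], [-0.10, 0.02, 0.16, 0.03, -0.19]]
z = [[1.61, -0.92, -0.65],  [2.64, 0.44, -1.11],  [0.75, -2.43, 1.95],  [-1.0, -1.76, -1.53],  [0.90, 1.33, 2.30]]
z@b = [[0.45, 1.22, -1.76, 0.73, 1.02], [0.54, 1.20, -1.91, 0.70, 1.21], [0.18, 1.43, -1.46, 0.93, 0.53], [0.15, 0.16, -0.38, 0.09, 0.29], [-0.2, -0.02, 0.37, 0.01, -0.38]]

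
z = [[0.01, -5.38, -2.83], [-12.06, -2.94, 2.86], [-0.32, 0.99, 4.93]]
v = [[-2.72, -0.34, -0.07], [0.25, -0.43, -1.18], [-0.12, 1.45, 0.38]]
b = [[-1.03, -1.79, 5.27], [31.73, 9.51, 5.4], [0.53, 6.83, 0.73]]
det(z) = -278.67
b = z @ v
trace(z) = 2.00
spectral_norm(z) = 12.81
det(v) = -4.25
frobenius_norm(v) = 3.38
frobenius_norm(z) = 14.99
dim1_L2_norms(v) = [2.74, 1.28, 1.5]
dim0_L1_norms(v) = [3.09, 2.22, 1.63]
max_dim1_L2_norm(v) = 2.74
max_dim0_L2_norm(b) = 31.75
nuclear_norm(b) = 45.61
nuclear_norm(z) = 23.01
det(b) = 1182.71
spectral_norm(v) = 2.75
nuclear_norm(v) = 5.39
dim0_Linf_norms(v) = [2.72, 1.45, 1.18]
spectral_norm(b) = 33.67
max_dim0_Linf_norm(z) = 12.06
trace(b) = 9.21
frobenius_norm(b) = 34.73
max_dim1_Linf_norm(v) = 2.72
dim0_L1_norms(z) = [12.39, 9.31, 10.62]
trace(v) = -2.77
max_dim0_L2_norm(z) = 12.06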